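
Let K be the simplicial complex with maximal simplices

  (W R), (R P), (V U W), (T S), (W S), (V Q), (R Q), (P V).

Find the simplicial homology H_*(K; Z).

H_0 = Z,  H_1 = Z^2,  H_2 = 0.

K has 8 vertices, 10 edges, 1 triangle.
rank ∂_0 = 0, rank ∂_1 = 7 ⇒ b_0 = 8 − 0 − 7 = 1; all invariant factors of ∂_1 are 1 so no torsion. So H_0 ≅ Z.
rank ∂_1 = 7, rank ∂_2 = 1 ⇒ b_1 = 10 − 7 − 1 = 2; all invariant factors of ∂_2 are 1 so no torsion. So H_1 ≅ Z^2.
rank ∂_2 = 1, rank ∂_3 = 0 ⇒ b_2 = 1 − 1 − 0 = 0. So H_2 ≅ 0.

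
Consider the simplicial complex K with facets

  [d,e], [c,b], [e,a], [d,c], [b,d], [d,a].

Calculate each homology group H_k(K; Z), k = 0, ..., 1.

H_0 ≅ Z,  H_1 ≅ Z^2.

Order the vertices as a < b < c < d < e. Listing each simplex with vertices in this order, K has dimension 1 with simplices:

  0-simplices (5): a, b, c, d, e
  1-simplices (6): ad, ae, bc, bd, cd, de

Hence C_0 ≅ Z^5, C_1 ≅ Z^6.

The boundary map ∂_1: C_1 → C_0 maps an edge to its endpoints' difference, ∂[p,q] = q − p.
As a 5×6 matrix over Z this has rank 4, with invariant factors (1,1,1,1).

Computing H_k = (kernel of ∂_k) / (image of ∂_{k+1}):

  H_0: rank C_0 − rank ∂_1 = 5 − 4 = 1, and the invariant factors of ∂_1 are all 1, so H_0 = Z.
  H_1: rank ker ∂_1 − rank ∂_2 = (6 − 4) − 0 = 2, and there is no ∂_2, so H_1 = Z^2.

As a check, the Euler characteristic is 5 − 6 = -1, which agrees with 1 − 2 = -1.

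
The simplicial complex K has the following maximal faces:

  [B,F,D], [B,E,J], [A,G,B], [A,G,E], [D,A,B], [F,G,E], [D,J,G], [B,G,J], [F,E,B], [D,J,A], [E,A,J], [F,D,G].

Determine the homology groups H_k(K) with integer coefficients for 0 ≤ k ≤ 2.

Order the vertices as A < B < D < E < F < G < J. Listing each simplex with vertices in this order, K has dimension 2 with simplices:

  0-simplices (7): A, B, D, E, F, G, J
  1-simplices (18): AB, AD, AE, AG, AJ, BD, BE, BF, BG, BJ, DF, DG, DJ, EF, EG, EJ, FG, GJ
  2-simplices (12): ABD, ABG, ADJ, AEG, AEJ, BDF, BEF, BEJ, BGJ, DFG, DGJ, EFG

so the chain groups are C_0 ≅ Z^7, C_1 ≅ Z^18, C_2 ≅ Z^12.

Boundary ∂_1: C_1 → C_0 sends each edge [p,q] (with p < q) to q − p. For instance
  ∂DJ = J − D.
The resulting 7×18 matrix has rank 6, and its Smith normal form has invariant factors (1,1,1,1,1,1).

The boundary map ∂_2: C_2 → C_1 maps a triangle to the signed sum of its edges. For instance
  ∂DGJ = GJ − DJ + DG,
  ∂AEJ = EJ − AJ + AE.
This gives a 18×12 integer matrix of rank 12; reducing to Smith normal form yields diagonal entries (1,1,1,1,1,1,1,1,1,1,1,2).

Now H_k = ker ∂_k / im ∂_{k+1}, so:

  H_0: rank C_0 − rank ∂_1 = 7 − 6 = 1, and the invariant factors of ∂_1 are all 1, so H_0 ≅ Z.
  H_1: rank ker ∂_1 − rank ∂_2 = (18 − 6) − 12 = 0, and ∂_2 has invariant factor 2 > 1, so H_1 ≅ Z/2.
  H_2: rank ker ∂_2 − rank ∂_3 = (12 − 12) − 0 = 0, and there is no ∂_3, so H_2 ≅ 0.

As a check, the Euler characteristic is 7 − 18 + 12 = 1, which agrees with 1 − 0 + 0 = 1.
(K is a triangulation of the real projective plane RP^2.)

H_0 = Z,  H_1 = Z/2,  H_2 = 0.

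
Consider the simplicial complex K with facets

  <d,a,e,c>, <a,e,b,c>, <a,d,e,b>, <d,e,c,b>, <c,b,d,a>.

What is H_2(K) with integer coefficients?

We work with the vertex ordering a < b < c < d < e. The simplices of K, each written with vertices in increasing order, are:

  0-simplices (5): a, b, c, d, e
  1-simplices (10): ab, ac, ad, ae, bc, bd, be, cd, ce, de
  2-simplices (10): abc, abd, abe, acd, ace, ade, bcd, bce, bde, cde
  3-simplices (5): abcd, abce, abde, acde, bcde

so the chain groups are C_0 ≅ Z^5, C_1 ≅ Z^10, C_2 ≅ Z^10, C_3 ≅ Z^5.

The boundary map ∂_1: C_1 → C_0 is given by ∂[p,q] = [q] − [p].
The resulting 5×10 matrix has rank 4, and its Smith normal form has invariant factors (1,1,1,1).

Boundary ∂_2: C_2 → C_1 sends each 2-simplex [p,q,r] to [q,r] − [p,r] + [p,q]. For instance
  ∂abc = bc − ac + ab,
  ∂abe = be − ae + ab.
This gives a 10×10 integer matrix of rank 6; reducing to Smith normal form yields diagonal entries (1,1,1,1,1,1).

∂_3: C_3 → C_2 sends each 3-simplex σ to the alternating sum Σ_i (−1)^i (σ with its i-th vertex removed). For instance
  ∂abde = bde − ade + abe − abd,
  ∂abcd = bcd − acd + abd − abc.
The resulting 10×5 matrix has rank 4, and its Smith normal form has invariant factors (1,1,1,1).

Computing H_k = (kernel of ∂_k) / (image of ∂_{k+1}):

  H_2: rank ker ∂_2 − rank ∂_3 = (10 − 6) − 4 = 0, and the invariant factors of ∂_3 are all 1, so H_2 ≅ 0.

H_2 ≅ 0.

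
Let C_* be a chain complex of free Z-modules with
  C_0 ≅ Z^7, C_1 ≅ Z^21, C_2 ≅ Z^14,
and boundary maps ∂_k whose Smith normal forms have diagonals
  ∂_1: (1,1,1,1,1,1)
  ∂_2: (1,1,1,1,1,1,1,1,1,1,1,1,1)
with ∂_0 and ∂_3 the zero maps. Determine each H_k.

H_0 = Z,  H_1 = Z^2,  H_2 = Z.

H_0: b_0 = 7 − 0 − 6 = 1; torsion from ∂_1 factors > 1: none. So H_0 = Z.
H_1: b_1 = 21 − 6 − 13 = 2; torsion from ∂_2 factors > 1: none. So H_1 = Z^2.
H_2: b_2 = 14 − 13 − 0 = 1; torsion from ∂_3 factors > 1: none. So H_2 = Z.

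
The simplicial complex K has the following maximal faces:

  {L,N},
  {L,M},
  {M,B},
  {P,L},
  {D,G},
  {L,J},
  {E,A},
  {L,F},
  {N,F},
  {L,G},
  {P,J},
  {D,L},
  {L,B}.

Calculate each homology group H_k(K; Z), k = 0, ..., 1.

H_0 = Z^2,  H_1 = Z^4.

Order the vertices as A < B < D < E < F < G < J < L < M < N < P. Listing each simplex with vertices in this order, K has dimension 1 with simplices:

  0-simplices (11): A, B, D, E, F, G, J, L, M, N, P
  1-simplices (13): AE, BL, BM, DG, DL, FL, FN, GL, JL, JP, LM, LN, LP

giving chain groups C_0 ≅ Z^11, C_1 ≅ Z^13.

∂_1: C_1 → C_0 maps an edge to its endpoints' difference, ∂[p,q] = q − p. For instance
  ∂GL = L − G.
As a 11×13 matrix over Z this has rank 9, with invariant factors (1,1,1,1,1,1,1,1,1).

Reading off H_k = ker ∂_k / im ∂_{k+1}:

  H_0: rank C_0 − rank ∂_1 = 11 − 9 = 2, and the invariant factors of ∂_1 are all 1, so H_0 ≅ Z^2.
  H_1: rank ker ∂_1 − rank ∂_2 = (13 − 9) − 0 = 4, and there is no ∂_2, so H_1 ≅ Z^4.

As a check, the Euler characteristic is 11 − 13 = -2, which agrees with 2 − 4 = -2.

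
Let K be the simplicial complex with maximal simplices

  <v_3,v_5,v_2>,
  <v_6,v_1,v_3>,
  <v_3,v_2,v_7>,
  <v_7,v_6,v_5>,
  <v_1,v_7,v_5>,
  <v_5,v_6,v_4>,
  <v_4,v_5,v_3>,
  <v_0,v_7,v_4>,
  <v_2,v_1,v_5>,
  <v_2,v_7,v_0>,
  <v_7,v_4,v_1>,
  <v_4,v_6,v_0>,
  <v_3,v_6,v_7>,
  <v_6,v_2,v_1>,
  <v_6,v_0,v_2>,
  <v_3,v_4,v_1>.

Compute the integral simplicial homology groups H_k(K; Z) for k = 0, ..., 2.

Take the total order v_0 < v_1 < v_2 < v_3 < v_4 < v_5 < v_6 < v_7 on the vertex set. Then K (dimension 2) consists of the simplices:

  0-simplices (8): [v_0], [v_1], [v_2], [v_3], [v_4], [v_5], [v_6], [v_7]
  1-simplices (24): (24 of them)
  2-simplices (16): (16 of them)

so the chain groups are C_0 ≅ Z^8, C_1 ≅ Z^24, C_2 ≅ Z^16.

∂_1: C_1 → C_0 is given by ∂[p,q] = [q] − [p].
This gives a 8×24 integer matrix of rank 7; reducing to Smith normal form yields diagonal entries (1,1,1,1,1,1,1).

The boundary map ∂_2: C_2 → C_1 sends each 2-simplex [p,q,r] to [q,r] − [p,r] + [p,q]. For instance
  ∂[v_0,v_2,v_6] = [v_2,v_6] − [v_0,v_6] + [v_0,v_2],
  ∂[v_2,v_3,v_5] = [v_3,v_5] − [v_2,v_5] + [v_2,v_3].
The 24×16 boundary matrix has rank 15 and Smith normal form diag(1,1,1,1,1,1,1,1,1,1,1,1,1,1,1).

Computing H_k = (kernel of ∂_k) / (image of ∂_{k+1}):

  H_0: rank C_0 − rank ∂_1 = 8 − 7 = 1, and the invariant factors of ∂_1 are all 1, so H_0 = Z.
  H_1: rank ker ∂_1 − rank ∂_2 = (24 − 7) − 15 = 2, and the invariant factors of ∂_2 are all 1, so H_1 = Z^2.
  H_2: rank ker ∂_2 − rank ∂_3 = (16 − 15) − 0 = 1, and there is no ∂_3, so H_2 = Z.

As a check, the Euler characteristic is 8 − 24 + 16 = 0, which agrees with 1 − 2 + 1 = 0.

H_0 = Z,  H_1 = Z^2,  H_2 = Z.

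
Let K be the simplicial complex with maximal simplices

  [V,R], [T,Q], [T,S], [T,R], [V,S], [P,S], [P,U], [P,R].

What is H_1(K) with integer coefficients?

H_1 ≅ Z^2.

Order the vertices as P < Q < R < S < T < U < V. Listing each simplex with vertices in this order, K has dimension 1 with simplices:

  0-simplices (7): P, Q, R, S, T, U, V
  1-simplices (8): PR, PS, PU, QT, RT, RV, ST, SV

giving chain groups C_0 ≅ Z^7, C_1 ≅ Z^8.

Boundary ∂_1: C_1 → C_0 maps an edge to its endpoints' difference, ∂[p,q] = q − p. For instance
  ∂RT = T − R.
As a 7×8 matrix over Z this has rank 6, with invariant factors (1,1,1,1,1,1).

From H_k ≅ ker(∂_k) / im(∂_{k+1}) we obtain:

  H_1: rank ker ∂_1 − rank ∂_2 = (8 − 6) − 0 = 2, and there is no ∂_2, so H_1 = Z^2.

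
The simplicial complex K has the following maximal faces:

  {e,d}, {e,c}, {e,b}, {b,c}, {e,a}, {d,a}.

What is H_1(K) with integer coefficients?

H_1 = Z^2.

Take the total order a < b < c < d < e on the vertex set. Then K (dimension 1) consists of the simplices:

  0-simplices (5): a, b, c, d, e
  1-simplices (6): ad, ae, bc, be, ce, de

giving chain groups C_0 ≅ Z^5, C_1 ≅ Z^6.

The boundary map ∂_1: C_1 → C_0 sends each edge [p,q] (with p < q) to q − p. For instance
  ∂bc = c − b.
The 5×6 boundary matrix has rank 4 and Smith normal form diag(1,1,1,1).

Now H_k = ker ∂_k / im ∂_{k+1}, so:

  H_1: rank ker ∂_1 − rank ∂_2 = (6 − 4) − 0 = 2, and there is no ∂_2, so H_1 ≅ Z^2.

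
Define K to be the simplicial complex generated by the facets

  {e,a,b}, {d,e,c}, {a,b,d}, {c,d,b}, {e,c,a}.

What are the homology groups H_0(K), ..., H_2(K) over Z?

Take the total order a < b < c < d < e on the vertex set. Then K (dimension 2) consists of the simplices:

  0-simplices (5): a, b, c, d, e
  1-simplices (10): ab, ac, ad, ae, bc, bd, be, cd, ce, de
  2-simplices (5): abd, abe, ace, bcd, cde

giving chain groups C_0 ≅ Z^5, C_1 ≅ Z^10, C_2 ≅ Z^5.

Boundary ∂_1: C_1 → C_0 is given by ∂[p,q] = [q] − [p].
As a 5×10 matrix over Z this has rank 4, with invariant factors (1,1,1,1).

Boundary ∂_2: C_2 → C_1 maps a triangle to the signed sum of its edges. For instance
  ∂ace = ce − ae + ac,
  ∂bcd = cd − bd + bc.
The resulting 10×5 matrix has rank 5, and its Smith normal form has invariant factors (1,1,1,1,1).

Now H_k = ker ∂_k / im ∂_{k+1}, so:

  H_0: rank C_0 − rank ∂_1 = 5 − 4 = 1, and the invariant factors of ∂_1 are all 1, so H_0 = Z.
  H_1: rank ker ∂_1 − rank ∂_2 = (10 − 4) − 5 = 1, and the invariant factors of ∂_2 are all 1, so H_1 = Z.
  H_2: rank ker ∂_2 − rank ∂_3 = (5 − 5) − 0 = 0, and there is no ∂_3, so H_2 = 0.

H_0 = Z,  H_1 = Z,  H_2 = 0.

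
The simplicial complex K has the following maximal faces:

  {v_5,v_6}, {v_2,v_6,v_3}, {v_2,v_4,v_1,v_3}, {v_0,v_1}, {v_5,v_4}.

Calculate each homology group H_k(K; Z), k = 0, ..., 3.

We work with the vertex ordering v_0 < v_1 < v_2 < v_3 < v_4 < v_5 < v_6. The simplices of K, each written with vertices in increasing order, are:

  0-simplices (7): [v_0], [v_1], [v_2], [v_3], [v_4], [v_5], [v_6]
  1-simplices (11): [v_0,v_1], [v_1,v_2], [v_1,v_3], [v_1,v_4], [v_2,v_3], [v_2,v_4], [v_2,v_6], [v_3,v_4], [v_3,v_6], [v_4,v_5], [v_5,v_6]
  2-simplices (5): [v_1,v_2,v_3], [v_1,v_2,v_4], [v_1,v_3,v_4], [v_2,v_3,v_4], [v_2,v_3,v_6]
  3-simplices (1): [v_1,v_2,v_3,v_4]

giving chain groups C_0 ≅ Z^7, C_1 ≅ Z^11, C_2 ≅ Z^5, C_3 ≅ Z^1.

Boundary ∂_1: C_1 → C_0 is given by ∂[p,q] = [q] − [p].
As a 7×11 matrix over Z this has rank 6, with invariant factors (1,1,1,1,1,1).

The boundary map ∂_2: C_2 → C_1 acts by ∂[p,q,r] = [q,r] − [p,r] + [p,q]. For instance
  ∂[v_1,v_3,v_4] = [v_3,v_4] − [v_1,v_4] + [v_1,v_3],
  ∂[v_2,v_3,v_4] = [v_3,v_4] − [v_2,v_4] + [v_2,v_3].
As a 11×5 matrix over Z this has rank 4, with invariant factors (1,1,1,1).

Boundary ∂_3: C_3 → C_2 sends each 3-simplex σ to the alternating sum Σ_i (−1)^i (σ with its i-th vertex removed). For instance
  ∂[v_1,v_2,v_3,v_4] = [v_2,v_3,v_4] − [v_1,v_3,v_4] + [v_1,v_2,v_4] − [v_1,v_2,v_3].
This gives a 5×1 integer matrix of rank 1; reducing to Smith normal form yields diagonal entries (1).

From H_k ≅ ker(∂_k) / im(∂_{k+1}) we obtain:

  H_0: rank C_0 − rank ∂_1 = 7 − 6 = 1, and the invariant factors of ∂_1 are all 1, so H_0 ≅ Z.
  H_1: rank ker ∂_1 − rank ∂_2 = (11 − 6) − 4 = 1, and the invariant factors of ∂_2 are all 1, so H_1 ≅ Z.
  H_2: rank ker ∂_2 − rank ∂_3 = (5 − 4) − 1 = 0, and the invariant factors of ∂_3 are all 1, so H_2 ≅ 0.
  H_3: rank ker ∂_3 − rank ∂_4 = (1 − 1) − 0 = 0, and there is no ∂_4, so H_3 ≅ 0.

H_0 = Z,  H_1 = Z,  H_2 = 0,  H_3 = 0.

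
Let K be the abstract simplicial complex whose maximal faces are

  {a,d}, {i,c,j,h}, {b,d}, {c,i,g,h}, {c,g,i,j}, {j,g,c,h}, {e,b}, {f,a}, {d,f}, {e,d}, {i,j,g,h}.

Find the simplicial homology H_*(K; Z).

H_0 = Z^2,  H_1 = Z^2,  H_2 = 0,  H_3 = Z.

Take the total order a < b < c < d < e < f < g < h < i < j on the vertex set. Then K (dimension 3) consists of the simplices:

  0-simplices (10): a, b, c, d, e, f, g, h, i, j
  1-simplices (16): ad, af, bd, be, cg, ch, ci, cj, de, df, gh, gi, gj, hi, hj, ij
  2-simplices (10): cgh, cgi, cgj, chi, chj, cij, ghi, ghj, gij, hij
  3-simplices (5): cghi, cghj, cgij, chij, ghij

giving chain groups C_0 ≅ Z^10, C_1 ≅ Z^16, C_2 ≅ Z^10, C_3 ≅ Z^5.

∂_1: C_1 → C_0 maps an edge to its endpoints' difference, ∂[p,q] = q − p.
This gives a 10×16 integer matrix of rank 8; reducing to Smith normal form yields diagonal entries (1,1,1,1,1,1,1,1).

∂_2: C_2 → C_1 sends each 2-simplex [p,q,r] to [q,r] − [p,r] + [p,q]. For instance
  ∂cij = ij − cj + ci,
  ∂cgi = gi − ci + cg.
The resulting 16×10 matrix has rank 6, and its Smith normal form has invariant factors (1,1,1,1,1,1).

∂_3: C_3 → C_2 sends each 3-simplex σ to the alternating sum Σ_i (−1)^i (σ with its i-th vertex removed). For instance
  ∂chij = hij − cij + chj − chi,
  ∂cghj = ghj − chj + cgj − cgh.
The resulting 10×5 matrix has rank 4, and its Smith normal form has invariant factors (1,1,1,1).

Now H_k = ker ∂_k / im ∂_{k+1}, so:

  H_0: rank C_0 − rank ∂_1 = 10 − 8 = 2, and the invariant factors of ∂_1 are all 1, so H_0 ≅ Z^2.
  H_1: rank ker ∂_1 − rank ∂_2 = (16 − 8) − 6 = 2, and the invariant factors of ∂_2 are all 1, so H_1 ≅ Z^2.
  H_2: rank ker ∂_2 − rank ∂_3 = (10 − 6) − 4 = 0, and the invariant factors of ∂_3 are all 1, so H_2 ≅ 0.
  H_3: rank ker ∂_3 − rank ∂_4 = (5 − 4) − 0 = 1, and there is no ∂_4, so H_3 ≅ Z.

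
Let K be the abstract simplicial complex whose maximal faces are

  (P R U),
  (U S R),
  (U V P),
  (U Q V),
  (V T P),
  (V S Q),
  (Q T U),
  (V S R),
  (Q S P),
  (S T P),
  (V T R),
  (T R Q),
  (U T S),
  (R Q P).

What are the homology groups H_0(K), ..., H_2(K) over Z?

K has 7 vertices, 21 edges, 14 triangles.
rank ∂_0 = 0, rank ∂_1 = 6 ⇒ b_0 = 7 − 0 − 6 = 1; all invariant factors of ∂_1 are 1 so no torsion. So H_0 = Z.
rank ∂_1 = 6, rank ∂_2 = 13 ⇒ b_1 = 21 − 6 − 13 = 2; all invariant factors of ∂_2 are 1 so no torsion. So H_1 = Z^2.
rank ∂_2 = 13, rank ∂_3 = 0 ⇒ b_2 = 14 − 13 − 0 = 1. So H_2 = Z.

H_0 = Z,  H_1 = Z^2,  H_2 = Z.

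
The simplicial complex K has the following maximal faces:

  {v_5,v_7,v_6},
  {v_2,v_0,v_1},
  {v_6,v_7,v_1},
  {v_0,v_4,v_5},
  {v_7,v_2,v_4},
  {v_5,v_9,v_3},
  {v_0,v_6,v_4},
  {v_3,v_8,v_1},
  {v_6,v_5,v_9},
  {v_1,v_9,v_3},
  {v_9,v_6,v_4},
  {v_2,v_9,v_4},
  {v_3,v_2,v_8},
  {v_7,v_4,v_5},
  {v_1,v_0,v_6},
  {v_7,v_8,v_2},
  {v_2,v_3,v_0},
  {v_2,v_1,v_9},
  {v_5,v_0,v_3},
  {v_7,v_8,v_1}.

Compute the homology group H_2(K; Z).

Take the total order v_0 < v_1 < v_2 < v_3 < v_4 < v_5 < v_6 < v_7 < v_8 < v_9 on the vertex set. Then K (dimension 2) consists of the simplices:

  0-simplices (10): [v_0], [v_1], [v_2], [v_3], [v_4], [v_5], [v_6], [v_7], [v_8], [v_9]
  1-simplices (30): (30 of them)
  2-simplices (20): (20 of them)

so the chain groups are C_0 ≅ Z^10, C_1 ≅ Z^30, C_2 ≅ Z^20.

Boundary ∂_1: C_1 → C_0 maps an edge to its endpoints' difference, ∂[p,q] = q − p.
This gives a 10×30 integer matrix of rank 9; reducing to Smith normal form yields diagonal entries (1,1,1,1,1,1,1,1,1).

The boundary map ∂_2: C_2 → C_1 acts by ∂[p,q,r] = [q,r] − [p,r] + [p,q]. For instance
  ∂[v_4,v_5,v_7] = [v_5,v_7] − [v_4,v_7] + [v_4,v_5],
  ∂[v_1,v_6,v_7] = [v_6,v_7] − [v_1,v_7] + [v_1,v_6].
The 30×20 boundary matrix has rank 20 and Smith normal form diag(1,1,1,1,1,1,1,1,1,1,1,1,1,1,1,1,1,1,1,2).

Reading off H_k = ker ∂_k / im ∂_{k+1}:

  H_2: rank ker ∂_2 − rank ∂_3 = (20 − 20) − 0 = 0, and there is no ∂_3, so H_2 ≅ 0.

H_2 = 0.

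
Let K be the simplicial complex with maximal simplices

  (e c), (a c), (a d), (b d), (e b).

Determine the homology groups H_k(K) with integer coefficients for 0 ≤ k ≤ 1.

H_0 ≅ Z,  H_1 ≅ Z.

Take the total order a < b < c < d < e on the vertex set. Then K (dimension 1) consists of the simplices:

  0-simplices (5): a, b, c, d, e
  1-simplices (5): ac, ad, bd, be, ce

so the chain groups are C_0 ≅ Z^5, C_1 ≅ Z^5.

The boundary map ∂_1: C_1 → C_0 maps an edge to its endpoints' difference, ∂[p,q] = q − p. For instance
  ∂ac = c − a.
This gives a 5×5 integer matrix of rank 4; reducing to Smith normal form yields diagonal entries (1,1,1,1).

Now H_k = ker ∂_k / im ∂_{k+1}, so:

  H_0: rank C_0 − rank ∂_1 = 5 − 4 = 1, and the invariant factors of ∂_1 are all 1, so H_0 ≅ Z.
  H_1: rank ker ∂_1 − rank ∂_2 = (5 − 4) − 0 = 1, and there is no ∂_2, so H_1 ≅ Z.

As a check, the Euler characteristic is 5 − 5 = 0, which agrees with 1 − 1 = 0.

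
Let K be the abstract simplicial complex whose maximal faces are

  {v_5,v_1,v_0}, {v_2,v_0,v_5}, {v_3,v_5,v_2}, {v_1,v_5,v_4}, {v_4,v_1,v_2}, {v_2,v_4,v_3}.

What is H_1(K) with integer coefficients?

H_1 ≅ Z.

Fix the vertex order v_0 < v_1 < v_2 < v_3 < v_4 < v_5 and write every simplex with vertices in increasing order. Then dim K = 2 and the simplices of K are:

  0-simplices (6): [v_0], [v_1], [v_2], [v_3], [v_4], [v_5]
  1-simplices (12): [v_0,v_1], [v_0,v_2], [v_0,v_5], [v_1,v_2], [v_1,v_4], [v_1,v_5], [v_2,v_3], [v_2,v_4], [v_2,v_5], [v_3,v_4], [v_3,v_5], [v_4,v_5]
  2-simplices (6): [v_0,v_1,v_5], [v_0,v_2,v_5], [v_1,v_2,v_4], [v_1,v_4,v_5], [v_2,v_3,v_4], [v_2,v_3,v_5]

Hence C_0 ≅ Z^6, C_1 ≅ Z^12, C_2 ≅ Z^6.

∂_1: C_1 → C_0 sends each edge [p,q] (with p < q) to q − p. For instance
  ∂[v_0,v_2] = [v_2] − [v_0].
The 6×12 boundary matrix has rank 5 and Smith normal form diag(1,1,1,1,1).

Boundary ∂_2: C_2 → C_1 sends each 2-simplex [p,q,r] to [q,r] − [p,r] + [p,q]. For instance
  ∂[v_2,v_3,v_4] = [v_3,v_4] − [v_2,v_4] + [v_2,v_3],
  ∂[v_0,v_2,v_5] = [v_2,v_5] − [v_0,v_5] + [v_0,v_2].
This gives a 12×6 integer matrix of rank 6; reducing to Smith normal form yields diagonal entries (1,1,1,1,1,1).

Now H_k = ker ∂_k / im ∂_{k+1}, so:

  H_1: rank ker ∂_1 − rank ∂_2 = (12 − 5) − 6 = 1, and the invariant factors of ∂_2 are all 1, so H_1 = Z.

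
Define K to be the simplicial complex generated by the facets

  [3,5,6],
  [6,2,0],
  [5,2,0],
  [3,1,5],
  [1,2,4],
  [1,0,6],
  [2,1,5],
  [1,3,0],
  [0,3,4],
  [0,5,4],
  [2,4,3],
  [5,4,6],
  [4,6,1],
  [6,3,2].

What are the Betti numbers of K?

We work with the vertex ordering 0 < 1 < 2 < 3 < 4 < 5 < 6. The simplices of K, each written with vertices in increasing order, are:

  0-simplices (7): [0], [1], [2], [3], [4], [5], [6]
  1-simplices (21): [0,1], [0,2], [0,3], [0,4], [0,5], [0,6], [1,2], [1,3], [1,4], [1,5], [1,6], [2,3], [2,4], [2,5], [2,6], [3,4], [3,5], [3,6], [4,5], [4,6], [5,6]
  2-simplices (14): [0,1,3], [0,1,6], [0,2,5], [0,2,6], [0,3,4], [0,4,5], [1,2,4], [1,2,5], [1,3,5], [1,4,6], [2,3,4], [2,3,6], [3,5,6], [4,5,6]

so the chain groups are C_0 ≅ Z^7, C_1 ≅ Z^21, C_2 ≅ Z^14.

The boundary map ∂_1: C_1 → C_0 maps an edge to its endpoints' difference, ∂[p,q] = q − p. For instance
  ∂[2,3] = [3] − [2].
The 7×21 boundary matrix has rank 6 and Smith normal form diag(1,1,1,1,1,1).

∂_2: C_2 → C_1 acts by ∂[p,q,r] = [q,r] − [p,r] + [p,q]. For instance
  ∂[2,3,6] = [3,6] − [2,6] + [2,3],
  ∂[0,2,6] = [2,6] − [0,6] + [0,2].
The resulting 21×14 matrix has rank 13, and its Smith normal form has invariant factors (1,1,1,1,1,1,1,1,1,1,1,1,1).

Computing H_k = (kernel of ∂_k) / (image of ∂_{k+1}):

  H_0: rank C_0 − rank ∂_1 = 7 − 6 = 1, and the invariant factors of ∂_1 are all 1, so H_0 ≅ Z.
  H_1: rank ker ∂_1 − rank ∂_2 = (21 − 6) − 13 = 2, and the invariant factors of ∂_2 are all 1, so H_1 ≅ Z^2.
  H_2: rank ker ∂_2 − rank ∂_3 = (14 − 13) − 0 = 1, and there is no ∂_3, so H_2 ≅ Z.

(K is a triangulation of the torus T^2.)

Hence the Betti numbers are b_0 = 1, b_1 = 2, b_2 = 1.

b_0 = 1, b_1 = 2, b_2 = 1.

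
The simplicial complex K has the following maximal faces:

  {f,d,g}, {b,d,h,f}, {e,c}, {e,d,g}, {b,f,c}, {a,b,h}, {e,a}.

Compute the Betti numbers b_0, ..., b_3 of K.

Fix the vertex order a < b < c < d < e < f < g < h and write every simplex with vertices in increasing order. Then dim K = 3 and the simplices of K are:

  0-simplices (8): a, b, c, d, e, f, g, h
  1-simplices (16): ab, ae, ah, bc, bd, bf, bh, ce, cf, de, df, dg, dh, eg, fg, fh
  2-simplices (8): abh, bcf, bdf, bdh, bfh, deg, dfg, dfh
  3-simplices (1): bdfh

so the chain groups are C_0 ≅ Z^8, C_1 ≅ Z^16, C_2 ≅ Z^8, C_3 ≅ Z^1.

The boundary map ∂_1: C_1 → C_0 is given by ∂[p,q] = [q] − [p].
The 8×16 boundary matrix has rank 7 and Smith normal form diag(1,1,1,1,1,1,1).

∂_2: C_2 → C_1 maps a triangle to the signed sum of its edges. For instance
  ∂bfh = fh − bh + bf,
  ∂dfg = fg − dg + df.
This gives a 16×8 integer matrix of rank 7; reducing to Smith normal form yields diagonal entries (1,1,1,1,1,1,1).

∂_3: C_3 → C_2 sends each 3-simplex σ to the alternating sum Σ_i (−1)^i (σ with its i-th vertex removed). For instance
  ∂bdfh = dfh − bfh + bdh − bdf.
As a 8×1 matrix over Z this has rank 1, with invariant factors (1).

From H_k ≅ ker(∂_k) / im(∂_{k+1}) we obtain:

  H_0: rank C_0 − rank ∂_1 = 8 − 7 = 1, and the invariant factors of ∂_1 are all 1, so H_0 = Z.
  H_1: rank ker ∂_1 − rank ∂_2 = (16 − 7) − 7 = 2, and the invariant factors of ∂_2 are all 1, so H_1 = Z^2.
  H_2: rank ker ∂_2 − rank ∂_3 = (8 − 7) − 1 = 0, and the invariant factors of ∂_3 are all 1, so H_2 = 0.
  H_3: rank ker ∂_3 − rank ∂_4 = (1 − 1) − 0 = 0, and there is no ∂_4, so H_3 = 0.

As a check, the Euler characteristic is 8 − 16 + 8 − 1 = -1, which agrees with 1 − 2 + 0 − 0 = -1.

Hence the Betti numbers are b_0 = 1, b_1 = 2, b_2 = 0, b_3 = 0.

b_0 = 1, b_1 = 2, b_2 = 0, b_3 = 0.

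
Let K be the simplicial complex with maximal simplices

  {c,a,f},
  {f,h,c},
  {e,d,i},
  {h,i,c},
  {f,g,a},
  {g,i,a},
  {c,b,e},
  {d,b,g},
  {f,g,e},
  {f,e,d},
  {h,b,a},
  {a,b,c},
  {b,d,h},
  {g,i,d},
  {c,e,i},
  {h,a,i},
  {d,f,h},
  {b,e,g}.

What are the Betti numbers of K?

b_0 = 1, b_1 = 1, b_2 = 0.

Order the vertices as a < b < c < d < e < f < g < h < i. Listing each simplex with vertices in this order, K has dimension 2 with simplices:

  0-simplices (9): a, b, c, d, e, f, g, h, i
  1-simplices (27): ab, ac, af, ag, ah, ai, bc, bd, be, bg, bh, ce, cf, ch, ci, de, df, dg, dh, di, ef, eg, ei, fg, fh, gi, hi
  2-simplices (18): abc, abh, acf, afg, agi, ahi, bce, bdg, bdh, beg, cei, cfh, chi, def, dei, dfh, dgi, efg

giving chain groups C_0 ≅ Z^9, C_1 ≅ Z^27, C_2 ≅ Z^18.

∂_1: C_1 → C_0 is given by ∂[p,q] = [q] − [p].
The 9×27 boundary matrix has rank 8 and Smith normal form diag(1,1,1,1,1,1,1,1).

∂_2: C_2 → C_1 acts by ∂[p,q,r] = [q,r] − [p,r] + [p,q]. For instance
  ∂cei = ei − ci + ce,
  ∂dgi = gi − di + dg.
The 27×18 boundary matrix has rank 18 and Smith normal form diag(1,1,1,1,1,1,1,1,1,1,1,1,1,1,1,1,1,2).

Reading off H_k = ker ∂_k / im ∂_{k+1}:

  H_0: rank C_0 − rank ∂_1 = 9 − 8 = 1, and the invariant factors of ∂_1 are all 1, so H_0 = Z.
  H_1: rank ker ∂_1 − rank ∂_2 = (27 − 8) − 18 = 1, and ∂_2 has invariant factor 2 > 1, so H_1 = Z ⊕ Z/2.
  H_2: rank ker ∂_2 − rank ∂_3 = (18 − 18) − 0 = 0, and there is no ∂_3, so H_2 = 0.

Hence the Betti numbers are b_0 = 1, b_1 = 1, b_2 = 0.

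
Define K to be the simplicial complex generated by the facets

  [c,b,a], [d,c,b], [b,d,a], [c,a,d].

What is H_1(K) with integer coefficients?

H_1 ≅ 0.

Take the total order a < b < c < d on the vertex set. Then K (dimension 2) consists of the simplices:

  0-simplices (4): a, b, c, d
  1-simplices (6): ab, ac, ad, bc, bd, cd
  2-simplices (4): abc, abd, acd, bcd

so the chain groups are C_0 ≅ Z^4, C_1 ≅ Z^6, C_2 ≅ Z^4.

Boundary ∂_1: C_1 → C_0 maps an edge to its endpoints' difference, ∂[p,q] = q − p. For instance
  ∂cd = d − c.
This gives a 4×6 integer matrix of rank 3; reducing to Smith normal form yields diagonal entries (1,1,1).

The boundary map ∂_2: C_2 → C_1 sends each 2-simplex [p,q,r] to [q,r] − [p,r] + [p,q]. For instance
  ∂abc = bc − ac + ab,
  ∂bcd = cd − bd + bc.
The resulting 6×4 matrix has rank 3, and its Smith normal form has invariant factors (1,1,1).

Now H_k = ker ∂_k / im ∂_{k+1}, so:

  H_1: rank ker ∂_1 − rank ∂_2 = (6 − 3) − 3 = 0, and the invariant factors of ∂_2 are all 1, so H_1 = 0.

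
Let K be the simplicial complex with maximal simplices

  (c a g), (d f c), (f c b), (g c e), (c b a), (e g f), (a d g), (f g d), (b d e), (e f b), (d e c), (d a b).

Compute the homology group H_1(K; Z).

H_1 ≅ Z/2.

Take the total order a < b < c < d < e < f < g on the vertex set. Then K (dimension 2) consists of the simplices:

  0-simplices (7): a, b, c, d, e, f, g
  1-simplices (18): ab, ac, ad, ag, bc, bd, be, bf, cd, ce, cf, cg, de, df, dg, ef, eg, fg
  2-simplices (12): abc, abd, acg, adg, bcf, bde, bef, cde, cdf, ceg, dfg, efg

Hence C_0 ≅ Z^7, C_1 ≅ Z^18, C_2 ≅ Z^12.

The boundary map ∂_1: C_1 → C_0 is given by ∂[p,q] = [q] − [p]. For instance
  ∂ad = d − a.
The 7×18 boundary matrix has rank 6 and Smith normal form diag(1,1,1,1,1,1).

The boundary map ∂_2: C_2 → C_1 acts by ∂[p,q,r] = [q,r] − [p,r] + [p,q]. For instance
  ∂bef = ef − bf + be,
  ∂bcf = cf − bf + bc.
The 18×12 boundary matrix has rank 12 and Smith normal form diag(1,1,1,1,1,1,1,1,1,1,1,2).

Computing H_k = (kernel of ∂_k) / (image of ∂_{k+1}):

  H_1: rank ker ∂_1 − rank ∂_2 = (18 − 6) − 12 = 0, and ∂_2 has invariant factor 2 > 1, so H_1 ≅ Z/2.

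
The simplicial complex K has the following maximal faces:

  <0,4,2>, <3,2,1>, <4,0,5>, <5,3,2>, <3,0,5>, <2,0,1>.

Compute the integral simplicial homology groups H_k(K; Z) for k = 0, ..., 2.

H_0 = Z,  H_1 = Z,  H_2 = 0.

Fix the vertex order 0 < 1 < 2 < 3 < 4 < 5 and write every simplex with vertices in increasing order. Then dim K = 2 and the simplices of K are:

  0-simplices (6): [0], [1], [2], [3], [4], [5]
  1-simplices (12): [0,1], [0,2], [0,3], [0,4], [0,5], [1,2], [1,3], [2,3], [2,4], [2,5], [3,5], [4,5]
  2-simplices (6): [0,1,2], [0,2,4], [0,3,5], [0,4,5], [1,2,3], [2,3,5]

so the chain groups are C_0 ≅ Z^6, C_1 ≅ Z^12, C_2 ≅ Z^6.

The boundary map ∂_1: C_1 → C_0 maps an edge to its endpoints' difference, ∂[p,q] = q − p.
As a 6×12 matrix over Z this has rank 5, with invariant factors (1,1,1,1,1).

Boundary ∂_2: C_2 → C_1 acts by ∂[p,q,r] = [q,r] − [p,r] + [p,q]. For instance
  ∂[0,2,4] = [2,4] − [0,4] + [0,2],
  ∂[1,2,3] = [2,3] − [1,3] + [1,2].
This gives a 12×6 integer matrix of rank 6; reducing to Smith normal form yields diagonal entries (1,1,1,1,1,1).

Computing H_k = (kernel of ∂_k) / (image of ∂_{k+1}):

  H_0: rank C_0 − rank ∂_1 = 6 − 5 = 1, and the invariant factors of ∂_1 are all 1, so H_0 = Z.
  H_1: rank ker ∂_1 − rank ∂_2 = (12 − 5) − 6 = 1, and the invariant factors of ∂_2 are all 1, so H_1 = Z.
  H_2: rank ker ∂_2 − rank ∂_3 = (6 − 6) − 0 = 0, and there is no ∂_3, so H_2 = 0.

As a check, the Euler characteristic is 6 − 12 + 6 = 0, which agrees with 1 − 1 + 0 = 0.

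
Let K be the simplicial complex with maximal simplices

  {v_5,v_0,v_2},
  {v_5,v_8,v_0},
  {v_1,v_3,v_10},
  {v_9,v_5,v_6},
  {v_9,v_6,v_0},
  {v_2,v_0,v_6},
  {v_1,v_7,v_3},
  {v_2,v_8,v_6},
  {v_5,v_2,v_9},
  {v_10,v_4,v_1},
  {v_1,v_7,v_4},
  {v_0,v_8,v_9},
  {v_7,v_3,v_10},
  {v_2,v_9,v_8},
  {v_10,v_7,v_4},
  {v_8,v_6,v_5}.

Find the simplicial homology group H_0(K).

Take the total order v_0 < v_1 < v_2 < v_3 < v_4 < v_5 < v_6 < v_7 < v_8 < v_9 < v_10 on the vertex set. Then K (dimension 2) consists of the simplices:

  0-simplices (11): [v_0], [v_1], [v_2], [v_3], [v_4], [v_5], [v_6], [v_7], [v_8], [v_9], [v_10]
  1-simplices (24): (24 of them)
  2-simplices (16): (16 of them)

Hence C_0 ≅ Z^11, C_1 ≅ Z^24, C_2 ≅ Z^16.

The boundary map ∂_1: C_1 → C_0 sends each edge [p,q] (with p < q) to q − p.
The 11×24 boundary matrix has rank 9 and Smith normal form diag(1,1,1,1,1,1,1,1,1).

Boundary ∂_2: C_2 → C_1 acts by ∂[p,q,r] = [q,r] − [p,r] + [p,q]. For instance
  ∂[v_1,v_4,v_10] = [v_4,v_10] − [v_1,v_10] + [v_1,v_4],
  ∂[v_1,v_4,v_7] = [v_4,v_7] − [v_1,v_7] + [v_1,v_4].
The resulting 24×16 matrix has rank 15, and its Smith normal form has invariant factors (1,1,1,1,1,1,1,1,1,1,1,1,1,1,2).

Computing H_k = (kernel of ∂_k) / (image of ∂_{k+1}):

  H_0: rank C_0 − rank ∂_1 = 11 − 9 = 2, and the invariant factors of ∂_1 are all 1, so H_0 = Z^2.

H_0 ≅ Z^2.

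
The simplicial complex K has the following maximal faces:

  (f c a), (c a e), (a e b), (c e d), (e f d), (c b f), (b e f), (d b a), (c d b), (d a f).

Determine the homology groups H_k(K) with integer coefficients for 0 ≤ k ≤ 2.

H_0 ≅ Z,  H_1 ≅ Z/2,  H_2 = 0.

K has 6 vertices, 15 edges, 10 triangles.
rank ∂_0 = 0, rank ∂_1 = 5 ⇒ b_0 = 6 − 0 − 5 = 1; all invariant factors of ∂_1 are 1 so no torsion. So H_0 ≅ Z.
rank ∂_1 = 5, rank ∂_2 = 10 ⇒ b_1 = 15 − 5 − 10 = 0; ∂_2 has invariant factor(s) [2] giving torsion. So H_1 ≅ Z/2.
rank ∂_2 = 10, rank ∂_3 = 0 ⇒ b_2 = 10 − 10 − 0 = 0. So H_2 ≅ 0.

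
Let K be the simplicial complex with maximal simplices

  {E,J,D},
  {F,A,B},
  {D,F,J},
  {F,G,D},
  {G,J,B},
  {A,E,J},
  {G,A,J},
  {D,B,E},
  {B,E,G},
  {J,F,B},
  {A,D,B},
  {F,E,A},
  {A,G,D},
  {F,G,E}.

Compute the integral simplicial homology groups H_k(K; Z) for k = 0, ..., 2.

Order the vertices as A < B < D < E < F < G < J. Listing each simplex with vertices in this order, K has dimension 2 with simplices:

  0-simplices (7): A, B, D, E, F, G, J
  1-simplices (21): AB, AD, AE, AF, AG, AJ, BD, BE, BF, BG, BJ, DE, DF, DG, DJ, EF, EG, EJ, FG, FJ, GJ
  2-simplices (14): ABD, ABF, ADG, AEF, AEJ, AGJ, BDE, BEG, BFJ, BGJ, DEJ, DFG, DFJ, EFG

so the chain groups are C_0 ≅ Z^7, C_1 ≅ Z^21, C_2 ≅ Z^14.

∂_1: C_1 → C_0 is given by ∂[p,q] = [q] − [p]. For instance
  ∂BE = E − B.
The 7×21 boundary matrix has rank 6 and Smith normal form diag(1,1,1,1,1,1).

Boundary ∂_2: C_2 → C_1 acts by ∂[p,q,r] = [q,r] − [p,r] + [p,q]. For instance
  ∂DFG = FG − DG + DF,
  ∂DEJ = EJ − DJ + DE.
As a 21×14 matrix over Z this has rank 13, with invariant factors (1,1,1,1,1,1,1,1,1,1,1,1,1).

From H_k ≅ ker(∂_k) / im(∂_{k+1}) we obtain:

  H_0: rank C_0 − rank ∂_1 = 7 − 6 = 1, and the invariant factors of ∂_1 are all 1, so H_0 ≅ Z.
  H_1: rank ker ∂_1 − rank ∂_2 = (21 − 6) − 13 = 2, and the invariant factors of ∂_2 are all 1, so H_1 ≅ Z^2.
  H_2: rank ker ∂_2 − rank ∂_3 = (14 − 13) − 0 = 1, and there is no ∂_3, so H_2 ≅ Z.

(K is a triangulation of the torus T^2.)

H_0 = Z,  H_1 = Z^2,  H_2 = Z.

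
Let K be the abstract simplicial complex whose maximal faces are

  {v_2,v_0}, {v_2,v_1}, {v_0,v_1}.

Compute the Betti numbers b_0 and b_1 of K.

b_0 = 1, b_1 = 1.

Order the vertices as v_0 < v_1 < v_2. Listing each simplex with vertices in this order, K has dimension 1 with simplices:

  0-simplices (3): [v_0], [v_1], [v_2]
  1-simplices (3): [v_0,v_1], [v_0,v_2], [v_1,v_2]

giving chain groups C_0 ≅ Z^3, C_1 ≅ Z^3.

The boundary map ∂_1: C_1 → C_0 sends each edge [p,q] (with p < q) to q − p. For instance
  ∂[v_0,v_2] = [v_2] − [v_0].
The resulting 3×3 matrix has rank 2, and its Smith normal form has invariant factors (1,1).

Reading off H_k = ker ∂_k / im ∂_{k+1}:

  H_0: rank C_0 − rank ∂_1 = 3 − 2 = 1, and the invariant factors of ∂_1 are all 1, so H_0 = Z.
  H_1: rank ker ∂_1 − rank ∂_2 = (3 − 2) − 0 = 1, and there is no ∂_2, so H_1 = Z.

Hence the Betti numbers are b_0 = 1, b_1 = 1.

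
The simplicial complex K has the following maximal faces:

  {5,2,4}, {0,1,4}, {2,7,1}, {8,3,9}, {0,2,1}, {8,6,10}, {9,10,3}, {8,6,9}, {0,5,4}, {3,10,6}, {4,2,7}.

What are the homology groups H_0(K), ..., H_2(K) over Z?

H_0 = Z^2,  H_1 = Z^2,  H_2 = 0.

Order the vertices as 0 < 1 < 2 < 3 < 4 < 5 < 6 < 7 < 8 < 9 < 10. Listing each simplex with vertices in this order, K has dimension 2 with simplices:

  0-simplices (11): [0], [1], [2], [3], [4], [5], [6], [7], [8], [9], [10]
  1-simplices (22): [0,1], [0,2], [0,4], [0,5], [1,2], [1,4], [1,7], [2,4], [2,5], [2,7], [3,6], [3,8], [3,9], [3,10], [4,5], [4,7], [6,8], [6,9], [6,10], [8,9], [8,10], [9,10]
  2-simplices (11): [0,1,2], [0,1,4], [0,4,5], [1,2,7], [2,4,5], [2,4,7], [3,6,10], [3,8,9], [3,9,10], [6,8,9], [6,8,10]

Hence C_0 ≅ Z^11, C_1 ≅ Z^22, C_2 ≅ Z^11.

∂_1: C_1 → C_0 maps an edge to its endpoints' difference, ∂[p,q] = q − p.
As a 11×22 matrix over Z this has rank 9, with invariant factors (1,1,1,1,1,1,1,1,1).

The boundary map ∂_2: C_2 → C_1 maps a triangle to the signed sum of its edges. For instance
  ∂[2,4,7] = [4,7] − [2,7] + [2,4],
  ∂[6,8,9] = [8,9] − [6,9] + [6,8].
The 22×11 boundary matrix has rank 11 and Smith normal form diag(1,1,1,1,1,1,1,1,1,1,1).

Reading off H_k = ker ∂_k / im ∂_{k+1}:

  H_0: rank C_0 − rank ∂_1 = 11 − 9 = 2, and the invariant factors of ∂_1 are all 1, so H_0 ≅ Z^2.
  H_1: rank ker ∂_1 − rank ∂_2 = (22 − 9) − 11 = 2, and the invariant factors of ∂_2 are all 1, so H_1 ≅ Z^2.
  H_2: rank ker ∂_2 − rank ∂_3 = (11 − 11) − 0 = 0, and there is no ∂_3, so H_2 ≅ 0.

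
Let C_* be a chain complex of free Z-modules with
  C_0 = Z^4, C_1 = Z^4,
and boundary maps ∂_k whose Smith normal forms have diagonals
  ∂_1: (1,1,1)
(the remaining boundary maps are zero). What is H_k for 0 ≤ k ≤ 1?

H_0: b_0 = 4 − 0 − 3 = 1; torsion from ∂_1 factors > 1: none. So H_0 ≅ Z.
H_1: b_1 = 4 − 3 − 0 = 1; torsion from ∂_2 factors > 1: none. So H_1 ≅ Z.

H_0 ≅ Z,  H_1 ≅ Z.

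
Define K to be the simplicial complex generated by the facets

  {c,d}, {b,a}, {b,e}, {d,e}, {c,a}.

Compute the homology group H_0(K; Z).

Order the vertices as a < b < c < d < e. Listing each simplex with vertices in this order, K has dimension 1 with simplices:

  0-simplices (5): a, b, c, d, e
  1-simplices (5): ab, ac, be, cd, de

so the chain groups are C_0 ≅ Z^5, C_1 ≅ Z^5.

∂_1: C_1 → C_0 maps an edge to its endpoints' difference, ∂[p,q] = q − p.
The resulting 5×5 matrix has rank 4, and its Smith normal form has invariant factors (1,1,1,1).

Computing H_k = (kernel of ∂_k) / (image of ∂_{k+1}):

  H_0: rank C_0 − rank ∂_1 = 5 − 4 = 1, and the invariant factors of ∂_1 are all 1, so H_0 ≅ Z.

H_0 = Z.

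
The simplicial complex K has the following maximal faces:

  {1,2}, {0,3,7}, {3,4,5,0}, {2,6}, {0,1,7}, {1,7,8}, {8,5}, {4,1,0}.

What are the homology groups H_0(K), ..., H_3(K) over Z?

H_0 = Z,  H_1 = Z,  H_2 = 0,  H_3 = 0.

Fix the vertex order 0 < 1 < 2 < 3 < 4 < 5 < 6 < 7 < 8 and write every simplex with vertices in increasing order. Then dim K = 3 and the simplices of K are:

  0-simplices (9): [0], [1], [2], [3], [4], [5], [6], [7], [8]
  1-simplices (16): [0,1], [0,3], [0,4], [0,5], [0,7], [1,2], [1,4], [1,7], [1,8], [2,6], [3,4], [3,5], [3,7], [4,5], [5,8], [7,8]
  2-simplices (8): [0,1,4], [0,1,7], [0,3,4], [0,3,5], [0,3,7], [0,4,5], [1,7,8], [3,4,5]
  3-simplices (1): [0,3,4,5]

giving chain groups C_0 ≅ Z^9, C_1 ≅ Z^16, C_2 ≅ Z^8, C_3 ≅ Z^1.

∂_1: C_1 → C_0 sends each edge [p,q] (with p < q) to q − p. For instance
  ∂[3,5] = [5] − [3].
The resulting 9×16 matrix has rank 8, and its Smith normal form has invariant factors (1,1,1,1,1,1,1,1).

Boundary ∂_2: C_2 → C_1 acts by ∂[p,q,r] = [q,r] − [p,r] + [p,q]. For instance
  ∂[0,1,4] = [1,4] − [0,4] + [0,1],
  ∂[3,4,5] = [4,5] − [3,5] + [3,4].
This gives a 16×8 integer matrix of rank 7; reducing to Smith normal form yields diagonal entries (1,1,1,1,1,1,1).

Boundary ∂_3: C_3 → C_2 sends each 3-simplex σ to the alternating sum Σ_i (−1)^i (σ with its i-th vertex removed). For instance
  ∂[0,3,4,5] = [3,4,5] − [0,4,5] + [0,3,5] − [0,3,4].
The resulting 8×1 matrix has rank 1, and its Smith normal form has invariant factors (1).

Computing H_k = (kernel of ∂_k) / (image of ∂_{k+1}):

  H_0: rank C_0 − rank ∂_1 = 9 − 8 = 1, and the invariant factors of ∂_1 are all 1, so H_0 ≅ Z.
  H_1: rank ker ∂_1 − rank ∂_2 = (16 − 8) − 7 = 1, and the invariant factors of ∂_2 are all 1, so H_1 ≅ Z.
  H_2: rank ker ∂_2 − rank ∂_3 = (8 − 7) − 1 = 0, and the invariant factors of ∂_3 are all 1, so H_2 ≅ 0.
  H_3: rank ker ∂_3 − rank ∂_4 = (1 − 1) − 0 = 0, and there is no ∂_4, so H_3 ≅ 0.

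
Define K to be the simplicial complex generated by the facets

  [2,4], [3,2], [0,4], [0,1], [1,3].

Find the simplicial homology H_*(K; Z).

We work with the vertex ordering 0 < 1 < 2 < 3 < 4. The simplices of K, each written with vertices in increasing order, are:

  0-simplices (5): [0], [1], [2], [3], [4]
  1-simplices (5): [0,1], [0,4], [1,3], [2,3], [2,4]

so the chain groups are C_0 ≅ Z^5, C_1 ≅ Z^5.

The boundary map ∂_1: C_1 → C_0 sends each edge [p,q] (with p < q) to q − p.
This gives a 5×5 integer matrix of rank 4; reducing to Smith normal form yields diagonal entries (1,1,1,1).

From H_k ≅ ker(∂_k) / im(∂_{k+1}) we obtain:

  H_0: rank C_0 − rank ∂_1 = 5 − 4 = 1, and the invariant factors of ∂_1 are all 1, so H_0 ≅ Z.
  H_1: rank ker ∂_1 − rank ∂_2 = (5 − 4) − 0 = 1, and there is no ∂_2, so H_1 ≅ Z.

(K is a triangulation of the circle S^1.)

H_0 ≅ Z,  H_1 ≅ Z.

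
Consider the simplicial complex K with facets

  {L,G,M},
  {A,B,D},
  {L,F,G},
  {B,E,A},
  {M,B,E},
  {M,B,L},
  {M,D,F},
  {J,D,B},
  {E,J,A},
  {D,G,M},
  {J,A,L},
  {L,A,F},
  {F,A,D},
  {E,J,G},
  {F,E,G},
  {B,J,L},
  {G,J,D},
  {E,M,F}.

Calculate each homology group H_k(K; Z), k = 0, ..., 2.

H_0 = Z,  H_1 = Z ⊕ Z_2,  H_2 = 0.

Fix the vertex order A < B < D < E < F < G < J < L < M and write every simplex with vertices in increasing order. Then dim K = 2 and the simplices of K are:

  0-simplices (9): A, B, D, E, F, G, J, L, M
  1-simplices (27): AB, AD, AE, AF, AJ, AL, BD, BE, BJ, BL, BM, DF, DG, DJ, DM, EF, EG, EJ, EM, FG, FL, FM, GJ, GL, GM, JL, LM
  2-simplices (18): ABD, ABE, ADF, AEJ, AFL, AJL, BDJ, BEM, BJL, BLM, DFM, DGJ, DGM, EFG, EFM, EGJ, FGL, GLM

so the chain groups are C_0 ≅ Z^9, C_1 ≅ Z^27, C_2 ≅ Z^18.

∂_1: C_1 → C_0 sends each edge [p,q] (with p < q) to q − p. For instance
  ∂BE = E − B.
As a 9×27 matrix over Z this has rank 8, with invariant factors (1,1,1,1,1,1,1,1).

The boundary map ∂_2: C_2 → C_1 sends each 2-simplex [p,q,r] to [q,r] − [p,r] + [p,q]. For instance
  ∂DFM = FM − DM + DF,
  ∂BLM = LM − BM + BL.
As a 27×18 matrix over Z this has rank 18, with invariant factors (1,1,1,1,1,1,1,1,1,1,1,1,1,1,1,1,1,2).

From H_k ≅ ker(∂_k) / im(∂_{k+1}) we obtain:

  H_0: rank C_0 − rank ∂_1 = 9 − 8 = 1, and the invariant factors of ∂_1 are all 1, so H_0 ≅ Z.
  H_1: rank ker ∂_1 − rank ∂_2 = (27 − 8) − 18 = 1, and ∂_2 has invariant factor 2 > 1, so H_1 ≅ Z ⊕ Z_2.
  H_2: rank ker ∂_2 − rank ∂_3 = (18 − 18) − 0 = 0, and there is no ∂_3, so H_2 ≅ 0.

As a check, the Euler characteristic is 9 − 27 + 18 = 0, which agrees with 1 − 1 + 0 = 0.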